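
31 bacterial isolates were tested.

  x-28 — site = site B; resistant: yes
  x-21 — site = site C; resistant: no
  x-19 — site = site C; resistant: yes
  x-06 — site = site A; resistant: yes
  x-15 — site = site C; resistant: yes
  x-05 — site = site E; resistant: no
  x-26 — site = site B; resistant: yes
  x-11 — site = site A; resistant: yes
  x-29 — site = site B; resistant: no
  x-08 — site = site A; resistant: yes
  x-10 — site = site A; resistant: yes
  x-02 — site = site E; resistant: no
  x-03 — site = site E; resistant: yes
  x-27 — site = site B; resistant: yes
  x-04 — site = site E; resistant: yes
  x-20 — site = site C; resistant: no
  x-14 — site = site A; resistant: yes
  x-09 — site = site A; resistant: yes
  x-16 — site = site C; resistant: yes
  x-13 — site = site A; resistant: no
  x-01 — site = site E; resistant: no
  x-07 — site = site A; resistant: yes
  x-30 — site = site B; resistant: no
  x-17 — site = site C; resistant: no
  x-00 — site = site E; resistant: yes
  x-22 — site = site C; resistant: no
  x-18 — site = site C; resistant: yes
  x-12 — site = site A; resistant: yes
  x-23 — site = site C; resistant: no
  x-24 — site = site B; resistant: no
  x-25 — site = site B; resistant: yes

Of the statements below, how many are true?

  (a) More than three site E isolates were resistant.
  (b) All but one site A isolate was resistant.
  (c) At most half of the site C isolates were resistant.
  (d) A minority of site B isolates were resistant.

(a) site E: |A| = 6, |A ∩ B| = 3; needs |A ∩ B| > 3 — false.
(b) site A: |A| = 9, |A ∩ B| = 8; needs |A ∖ B| = 1 — true.
(c) site C: |A| = 9, |A ∩ B| = 4; needs |A ∩ B| ≤ |A ∖ B| — true.
(d) site B: |A| = 7, |A ∩ B| = 4; needs |A ∩ B| < |A ∖ B| — false.

2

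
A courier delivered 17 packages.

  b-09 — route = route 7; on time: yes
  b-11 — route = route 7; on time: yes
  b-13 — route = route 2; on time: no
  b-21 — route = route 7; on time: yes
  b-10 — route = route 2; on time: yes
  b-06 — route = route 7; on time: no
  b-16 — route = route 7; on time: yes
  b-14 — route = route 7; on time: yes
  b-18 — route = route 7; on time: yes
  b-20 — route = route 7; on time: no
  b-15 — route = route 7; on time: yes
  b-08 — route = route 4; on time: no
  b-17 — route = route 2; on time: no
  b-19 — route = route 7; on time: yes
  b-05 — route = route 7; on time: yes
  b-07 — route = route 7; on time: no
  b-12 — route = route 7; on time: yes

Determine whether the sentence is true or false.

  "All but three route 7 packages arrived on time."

Truth condition: |A ∖ B| = 3.
A (the restrictor) = {b-09, b-11, b-21, b-06, b-16, b-14, b-18, b-20, b-15, b-19, b-05, b-07, b-12}, |A| = 13.
A ∖ B = {b-06, b-20, b-07}, so |A ∖ B| = 3.
|A ∖ B| = 3, so the statement is true.

True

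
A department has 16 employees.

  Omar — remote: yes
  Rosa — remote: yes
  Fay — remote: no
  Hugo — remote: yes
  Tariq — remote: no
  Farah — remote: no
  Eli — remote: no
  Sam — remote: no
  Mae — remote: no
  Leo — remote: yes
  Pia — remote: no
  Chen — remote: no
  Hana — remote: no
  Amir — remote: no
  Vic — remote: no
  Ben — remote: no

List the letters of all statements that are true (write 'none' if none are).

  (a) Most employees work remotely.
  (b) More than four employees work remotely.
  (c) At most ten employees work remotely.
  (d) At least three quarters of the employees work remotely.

(c)

|A| = 16, |A ∩ B| = 4, |A ∖ B| = 12.
(a) |A ∩ B| > |A ∖ B|: fails.
(b) |A ∩ B| > 4: fails.
(c) |A ∩ B| ≤ 10: holds.
(d) |A ∩ B| / |A| ≥ 3/4: fails.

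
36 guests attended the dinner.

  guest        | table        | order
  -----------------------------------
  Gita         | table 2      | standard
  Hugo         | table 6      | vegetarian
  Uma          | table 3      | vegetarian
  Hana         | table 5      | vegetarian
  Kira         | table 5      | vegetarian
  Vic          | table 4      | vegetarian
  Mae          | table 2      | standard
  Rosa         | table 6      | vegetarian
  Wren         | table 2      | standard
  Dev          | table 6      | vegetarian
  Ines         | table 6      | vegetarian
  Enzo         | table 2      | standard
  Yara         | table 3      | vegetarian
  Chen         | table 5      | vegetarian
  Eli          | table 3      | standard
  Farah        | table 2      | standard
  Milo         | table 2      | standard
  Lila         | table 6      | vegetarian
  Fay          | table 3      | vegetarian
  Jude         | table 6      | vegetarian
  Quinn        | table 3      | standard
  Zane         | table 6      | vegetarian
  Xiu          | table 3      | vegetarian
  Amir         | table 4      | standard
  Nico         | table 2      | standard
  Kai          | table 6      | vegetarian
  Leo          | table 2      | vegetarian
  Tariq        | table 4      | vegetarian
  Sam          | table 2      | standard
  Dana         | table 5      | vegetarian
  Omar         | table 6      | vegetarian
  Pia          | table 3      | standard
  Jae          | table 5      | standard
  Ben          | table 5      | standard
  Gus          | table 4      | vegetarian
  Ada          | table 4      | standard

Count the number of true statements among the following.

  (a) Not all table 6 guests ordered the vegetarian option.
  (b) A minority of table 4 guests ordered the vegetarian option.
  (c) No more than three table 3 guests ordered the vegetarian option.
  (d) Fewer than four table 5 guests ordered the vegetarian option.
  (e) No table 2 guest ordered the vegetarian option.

(a) table 6: |A| = 9, |A ∩ B| = 9; needs A ⊄ B (|A ∖ B| ≥ 1) — false.
(b) table 4: |A| = 5, |A ∩ B| = 3; needs |A ∩ B| < |A ∖ B| — false.
(c) table 3: |A| = 7, |A ∩ B| = 4; needs |A ∩ B| ≤ 3 — false.
(d) table 5: |A| = 6, |A ∩ B| = 4; needs |A ∩ B| < 4 — false.
(e) table 2: |A| = 9, |A ∩ B| = 1; needs A ∩ B = ∅ (|A ∩ B| = 0) — false.

0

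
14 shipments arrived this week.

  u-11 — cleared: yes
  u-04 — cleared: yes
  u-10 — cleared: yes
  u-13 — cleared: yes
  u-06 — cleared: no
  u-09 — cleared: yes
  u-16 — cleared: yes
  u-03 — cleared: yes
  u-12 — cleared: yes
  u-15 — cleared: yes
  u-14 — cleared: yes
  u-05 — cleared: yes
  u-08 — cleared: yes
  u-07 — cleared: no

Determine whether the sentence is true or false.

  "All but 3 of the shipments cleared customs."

The determiner here denotes the relation: |A ∖ B| = 3.
A (the restrictor) = {u-11, u-04, u-10, u-13, u-06, u-09, u-16, u-03, u-12, u-15, u-14, u-05, u-08, u-07}, |A| = 14.
A ∖ B = {u-06, u-07}, so |A ∖ B| = 2.
|A ∖ B| = 2, so the statement is false.

False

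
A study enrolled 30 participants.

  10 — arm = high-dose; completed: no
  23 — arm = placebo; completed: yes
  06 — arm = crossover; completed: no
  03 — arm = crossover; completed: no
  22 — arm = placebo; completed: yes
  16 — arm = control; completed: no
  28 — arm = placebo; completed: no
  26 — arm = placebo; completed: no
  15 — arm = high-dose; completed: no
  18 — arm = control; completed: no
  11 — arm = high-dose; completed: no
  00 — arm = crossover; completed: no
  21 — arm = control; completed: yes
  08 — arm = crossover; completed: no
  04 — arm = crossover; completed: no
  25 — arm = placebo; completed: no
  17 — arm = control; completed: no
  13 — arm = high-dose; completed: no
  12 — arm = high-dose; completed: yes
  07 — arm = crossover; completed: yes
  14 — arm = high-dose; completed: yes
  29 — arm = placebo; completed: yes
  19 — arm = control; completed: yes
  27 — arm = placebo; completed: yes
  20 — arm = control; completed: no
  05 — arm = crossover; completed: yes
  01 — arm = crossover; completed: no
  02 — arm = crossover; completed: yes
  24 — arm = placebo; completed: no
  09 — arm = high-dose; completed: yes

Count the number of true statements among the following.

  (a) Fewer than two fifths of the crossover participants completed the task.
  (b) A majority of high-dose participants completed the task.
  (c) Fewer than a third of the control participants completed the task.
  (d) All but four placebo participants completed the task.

(a) crossover: |A| = 9, |A ∩ B| = 3; needs |A ∩ B| / |A| < 2/5 — true.
(b) high-dose: |A| = 7, |A ∩ B| = 3; needs |A ∩ B| > |A ∖ B| — false.
(c) control: |A| = 6, |A ∩ B| = 2; needs |A ∩ B| / |A| < 1/3 — false.
(d) placebo: |A| = 8, |A ∩ B| = 4; needs |A ∖ B| = 4 — true.

2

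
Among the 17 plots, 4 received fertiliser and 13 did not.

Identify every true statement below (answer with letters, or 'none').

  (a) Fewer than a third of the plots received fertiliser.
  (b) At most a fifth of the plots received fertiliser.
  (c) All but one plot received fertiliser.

|A| = 17, |A ∩ B| = 4, |A ∖ B| = 13.
(a) |A ∩ B| / |A| < 1/3: holds.
(b) |A ∩ B| / |A| ≤ 1/5: fails.
(c) |A ∖ B| = 1: fails.

(a)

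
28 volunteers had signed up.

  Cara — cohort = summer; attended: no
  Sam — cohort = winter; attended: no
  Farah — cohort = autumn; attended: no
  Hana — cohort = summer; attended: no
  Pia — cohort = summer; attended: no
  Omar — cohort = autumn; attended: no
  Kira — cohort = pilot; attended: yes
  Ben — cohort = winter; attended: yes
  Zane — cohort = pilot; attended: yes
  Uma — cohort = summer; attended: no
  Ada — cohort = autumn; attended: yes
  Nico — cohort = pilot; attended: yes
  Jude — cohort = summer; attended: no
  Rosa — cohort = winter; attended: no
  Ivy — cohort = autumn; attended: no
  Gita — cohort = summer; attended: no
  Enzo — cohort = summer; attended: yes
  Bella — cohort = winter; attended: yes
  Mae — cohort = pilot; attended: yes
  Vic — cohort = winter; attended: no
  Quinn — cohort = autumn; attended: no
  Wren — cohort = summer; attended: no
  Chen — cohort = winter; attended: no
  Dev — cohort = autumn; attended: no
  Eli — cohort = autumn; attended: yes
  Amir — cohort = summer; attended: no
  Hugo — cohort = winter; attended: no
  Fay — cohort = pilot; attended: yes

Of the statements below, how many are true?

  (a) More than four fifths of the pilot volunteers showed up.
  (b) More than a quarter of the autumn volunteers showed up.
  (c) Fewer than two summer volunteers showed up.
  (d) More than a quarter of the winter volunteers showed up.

(a) pilot: |A| = 5, |A ∩ B| = 5; needs |A ∩ B| / |A| > 4/5 — true.
(b) autumn: |A| = 7, |A ∩ B| = 2; needs |A ∩ B| / |A| > 1/4 — true.
(c) summer: |A| = 9, |A ∩ B| = 1; needs |A ∩ B| < 2 — true.
(d) winter: |A| = 7, |A ∩ B| = 2; needs |A ∩ B| / |A| > 1/4 — true.

4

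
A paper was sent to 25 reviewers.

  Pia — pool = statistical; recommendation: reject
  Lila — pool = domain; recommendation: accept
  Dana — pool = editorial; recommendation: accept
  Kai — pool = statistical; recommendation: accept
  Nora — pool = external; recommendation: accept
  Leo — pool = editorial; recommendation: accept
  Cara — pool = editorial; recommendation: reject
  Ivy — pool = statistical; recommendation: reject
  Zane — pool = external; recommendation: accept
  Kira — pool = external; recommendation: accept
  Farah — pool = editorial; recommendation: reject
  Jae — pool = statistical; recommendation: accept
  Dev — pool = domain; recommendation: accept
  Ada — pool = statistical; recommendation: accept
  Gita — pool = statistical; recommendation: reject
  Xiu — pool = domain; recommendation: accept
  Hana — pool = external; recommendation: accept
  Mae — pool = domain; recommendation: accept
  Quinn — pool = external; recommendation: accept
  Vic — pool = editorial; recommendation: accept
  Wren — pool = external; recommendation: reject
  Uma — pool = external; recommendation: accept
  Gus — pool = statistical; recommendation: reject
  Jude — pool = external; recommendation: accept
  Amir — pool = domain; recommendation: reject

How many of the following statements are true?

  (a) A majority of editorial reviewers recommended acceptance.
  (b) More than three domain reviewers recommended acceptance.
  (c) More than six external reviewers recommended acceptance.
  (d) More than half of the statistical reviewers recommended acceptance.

3

(a) editorial: |A| = 5, |A ∩ B| = 3; needs |A ∩ B| > |A ∖ B| — true.
(b) domain: |A| = 5, |A ∩ B| = 4; needs |A ∩ B| > 3 — true.
(c) external: |A| = 8, |A ∩ B| = 7; needs |A ∩ B| > 6 — true.
(d) statistical: |A| = 7, |A ∩ B| = 3; needs |A ∩ B| > |A ∖ B| — false.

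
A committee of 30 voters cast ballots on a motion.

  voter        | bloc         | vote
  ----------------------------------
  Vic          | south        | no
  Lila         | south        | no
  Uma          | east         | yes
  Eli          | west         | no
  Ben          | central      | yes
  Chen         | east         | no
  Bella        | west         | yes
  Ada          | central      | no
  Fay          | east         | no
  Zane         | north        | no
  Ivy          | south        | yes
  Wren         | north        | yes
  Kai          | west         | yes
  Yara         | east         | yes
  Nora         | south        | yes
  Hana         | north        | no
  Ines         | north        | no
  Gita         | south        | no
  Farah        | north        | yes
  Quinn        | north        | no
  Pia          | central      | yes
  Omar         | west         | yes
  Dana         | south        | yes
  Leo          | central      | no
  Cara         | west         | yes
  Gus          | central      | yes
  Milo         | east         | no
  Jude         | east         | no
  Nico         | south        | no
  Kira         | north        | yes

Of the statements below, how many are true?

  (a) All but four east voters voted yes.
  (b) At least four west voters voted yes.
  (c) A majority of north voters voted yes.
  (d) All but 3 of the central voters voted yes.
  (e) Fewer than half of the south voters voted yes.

(a) east: |A| = 6, |A ∩ B| = 2; needs |A ∖ B| = 4 — true.
(b) west: |A| = 5, |A ∩ B| = 4; needs |A ∩ B| ≥ 4 — true.
(c) north: |A| = 7, |A ∩ B| = 3; needs |A ∩ B| > |A ∖ B| — false.
(d) central: |A| = 5, |A ∩ B| = 3; needs |A ∖ B| = 3 — false.
(e) south: |A| = 7, |A ∩ B| = 3; needs |A ∩ B| < |A ∖ B| — true.

3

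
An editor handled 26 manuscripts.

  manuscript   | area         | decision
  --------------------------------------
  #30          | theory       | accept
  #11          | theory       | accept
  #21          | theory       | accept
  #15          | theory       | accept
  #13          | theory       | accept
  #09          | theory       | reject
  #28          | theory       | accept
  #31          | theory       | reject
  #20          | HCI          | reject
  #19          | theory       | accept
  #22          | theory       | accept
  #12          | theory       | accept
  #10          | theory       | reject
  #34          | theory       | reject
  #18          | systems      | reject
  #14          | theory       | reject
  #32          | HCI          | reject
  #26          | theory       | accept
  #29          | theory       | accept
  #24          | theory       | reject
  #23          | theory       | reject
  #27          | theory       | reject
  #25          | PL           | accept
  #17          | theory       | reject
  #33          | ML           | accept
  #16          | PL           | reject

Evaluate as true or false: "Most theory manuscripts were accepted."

True

'Most theory manuscripts were accepted' holds iff |A ∩ B| > |A ∖ B|.
|A| = 20, |A ∩ B| = 11, |A ∖ B| = 9.
11 > 9, so the statement is true.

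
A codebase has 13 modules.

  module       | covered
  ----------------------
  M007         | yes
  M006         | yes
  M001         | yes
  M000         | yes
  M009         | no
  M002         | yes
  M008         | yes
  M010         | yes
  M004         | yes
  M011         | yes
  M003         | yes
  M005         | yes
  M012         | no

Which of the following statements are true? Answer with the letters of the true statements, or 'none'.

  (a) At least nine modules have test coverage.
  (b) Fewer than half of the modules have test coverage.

|A| = 13, |A ∩ B| = 11, |A ∖ B| = 2.
(a) |A ∩ B| ≥ 9: holds.
(b) |A ∩ B| < |A ∖ B|: fails.

(a)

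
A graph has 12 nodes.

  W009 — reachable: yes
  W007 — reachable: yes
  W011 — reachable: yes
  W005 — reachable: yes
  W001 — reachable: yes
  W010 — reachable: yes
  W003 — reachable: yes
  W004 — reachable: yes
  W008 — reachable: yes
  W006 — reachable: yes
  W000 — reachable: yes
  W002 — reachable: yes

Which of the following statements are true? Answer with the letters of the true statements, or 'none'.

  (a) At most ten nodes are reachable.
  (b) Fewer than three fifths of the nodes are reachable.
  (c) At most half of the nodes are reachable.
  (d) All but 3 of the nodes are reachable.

none

|A| = 12, |A ∩ B| = 12, |A ∖ B| = 0.
(a) |A ∩ B| ≤ 10: fails.
(b) |A ∩ B| / |A| < 3/5: fails.
(c) |A ∩ B| ≤ |A ∖ B|: fails.
(d) |A ∖ B| = 3: fails.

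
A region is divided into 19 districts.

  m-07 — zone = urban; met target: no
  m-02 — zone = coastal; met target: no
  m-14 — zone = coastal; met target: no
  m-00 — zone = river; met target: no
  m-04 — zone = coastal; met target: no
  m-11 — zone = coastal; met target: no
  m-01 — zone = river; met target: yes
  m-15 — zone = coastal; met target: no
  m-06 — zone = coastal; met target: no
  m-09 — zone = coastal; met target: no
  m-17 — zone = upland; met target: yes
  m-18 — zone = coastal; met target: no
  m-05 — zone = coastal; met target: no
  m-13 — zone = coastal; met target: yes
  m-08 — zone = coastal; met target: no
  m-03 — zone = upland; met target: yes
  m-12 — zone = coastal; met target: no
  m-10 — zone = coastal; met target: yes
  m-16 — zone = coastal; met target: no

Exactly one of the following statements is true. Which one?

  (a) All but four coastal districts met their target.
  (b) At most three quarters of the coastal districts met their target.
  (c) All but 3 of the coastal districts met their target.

(b)

|A| = 14, |A ∩ B| = 2, |A ∖ B| = 12.
(a) requires |A ∖ B| = 4: false.
(b) requires |A ∩ B| / |A| ≤ 3/4: true.
(c) requires |A ∖ B| = 3: false.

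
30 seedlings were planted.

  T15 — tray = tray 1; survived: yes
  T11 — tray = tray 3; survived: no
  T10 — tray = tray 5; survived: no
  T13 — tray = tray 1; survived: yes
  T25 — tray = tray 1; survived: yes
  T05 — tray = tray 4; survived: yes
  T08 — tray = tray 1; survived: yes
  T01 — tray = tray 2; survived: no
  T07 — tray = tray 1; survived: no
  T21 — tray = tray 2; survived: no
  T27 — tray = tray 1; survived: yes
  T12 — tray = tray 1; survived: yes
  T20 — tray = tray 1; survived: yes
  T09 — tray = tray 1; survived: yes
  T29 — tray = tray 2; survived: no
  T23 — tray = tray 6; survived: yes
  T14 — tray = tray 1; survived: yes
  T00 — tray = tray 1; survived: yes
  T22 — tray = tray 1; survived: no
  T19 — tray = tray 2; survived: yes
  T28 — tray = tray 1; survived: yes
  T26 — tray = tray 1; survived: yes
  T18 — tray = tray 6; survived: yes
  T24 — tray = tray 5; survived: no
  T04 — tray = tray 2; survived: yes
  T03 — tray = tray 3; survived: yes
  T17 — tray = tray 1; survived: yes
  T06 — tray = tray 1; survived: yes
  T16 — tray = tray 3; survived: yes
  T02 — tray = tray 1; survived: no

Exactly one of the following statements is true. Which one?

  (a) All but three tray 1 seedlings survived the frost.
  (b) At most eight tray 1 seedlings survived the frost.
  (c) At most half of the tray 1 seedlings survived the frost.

(a)

|A| = 17, |A ∩ B| = 14, |A ∖ B| = 3.
(a) requires |A ∖ B| = 3: true.
(b) requires |A ∩ B| ≤ 8: false.
(c) requires |A ∩ B| ≤ |A ∖ B|: false.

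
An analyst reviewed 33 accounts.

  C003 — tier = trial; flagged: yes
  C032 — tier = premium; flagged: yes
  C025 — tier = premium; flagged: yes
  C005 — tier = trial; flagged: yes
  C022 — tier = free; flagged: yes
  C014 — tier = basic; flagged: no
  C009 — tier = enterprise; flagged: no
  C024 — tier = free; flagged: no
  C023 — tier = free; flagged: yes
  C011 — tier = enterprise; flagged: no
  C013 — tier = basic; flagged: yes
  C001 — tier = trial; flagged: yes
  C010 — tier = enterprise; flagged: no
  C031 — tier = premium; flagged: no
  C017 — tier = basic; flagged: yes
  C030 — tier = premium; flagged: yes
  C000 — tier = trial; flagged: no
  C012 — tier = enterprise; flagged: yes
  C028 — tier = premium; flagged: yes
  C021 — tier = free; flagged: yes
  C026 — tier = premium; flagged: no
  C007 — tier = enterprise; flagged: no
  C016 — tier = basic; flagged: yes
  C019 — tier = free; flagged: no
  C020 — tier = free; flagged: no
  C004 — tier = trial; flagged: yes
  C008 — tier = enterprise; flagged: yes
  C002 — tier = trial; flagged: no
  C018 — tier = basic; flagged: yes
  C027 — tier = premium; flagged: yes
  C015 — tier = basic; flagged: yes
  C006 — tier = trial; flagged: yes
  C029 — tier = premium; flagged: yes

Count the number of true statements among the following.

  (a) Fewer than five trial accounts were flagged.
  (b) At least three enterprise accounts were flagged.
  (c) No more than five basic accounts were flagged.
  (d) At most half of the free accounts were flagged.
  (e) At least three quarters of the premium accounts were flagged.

(a) trial: |A| = 7, |A ∩ B| = 5; needs |A ∩ B| < 5 — false.
(b) enterprise: |A| = 6, |A ∩ B| = 2; needs |A ∩ B| ≥ 3 — false.
(c) basic: |A| = 6, |A ∩ B| = 5; needs |A ∩ B| ≤ 5 — true.
(d) free: |A| = 6, |A ∩ B| = 3; needs |A ∩ B| ≤ |A ∖ B| — true.
(e) premium: |A| = 8, |A ∩ B| = 6; needs |A ∩ B| / |A| ≥ 3/4 — true.

3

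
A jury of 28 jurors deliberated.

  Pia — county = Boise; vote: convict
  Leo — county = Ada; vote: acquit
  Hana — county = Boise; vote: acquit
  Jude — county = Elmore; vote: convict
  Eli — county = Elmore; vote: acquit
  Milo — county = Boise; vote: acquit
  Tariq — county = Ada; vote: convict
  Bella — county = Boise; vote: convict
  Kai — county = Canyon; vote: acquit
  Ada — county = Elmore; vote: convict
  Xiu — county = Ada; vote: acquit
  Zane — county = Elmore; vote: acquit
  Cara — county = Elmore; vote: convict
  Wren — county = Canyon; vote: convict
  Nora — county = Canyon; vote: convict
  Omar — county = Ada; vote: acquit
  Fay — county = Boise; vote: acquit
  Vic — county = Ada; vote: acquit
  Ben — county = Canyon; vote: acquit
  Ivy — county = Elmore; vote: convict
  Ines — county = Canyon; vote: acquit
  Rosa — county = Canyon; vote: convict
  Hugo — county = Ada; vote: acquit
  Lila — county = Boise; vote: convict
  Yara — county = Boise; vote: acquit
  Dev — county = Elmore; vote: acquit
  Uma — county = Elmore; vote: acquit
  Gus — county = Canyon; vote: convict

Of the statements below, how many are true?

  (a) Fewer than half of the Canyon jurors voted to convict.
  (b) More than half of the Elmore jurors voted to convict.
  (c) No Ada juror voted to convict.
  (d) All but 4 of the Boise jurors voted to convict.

(a) Canyon: |A| = 7, |A ∩ B| = 4; needs |A ∩ B| < |A ∖ B| — false.
(b) Elmore: |A| = 8, |A ∩ B| = 4; needs |A ∩ B| > |A ∖ B| — false.
(c) Ada: |A| = 6, |A ∩ B| = 1; needs A ∩ B = ∅ (|A ∩ B| = 0) — false.
(d) Boise: |A| = 7, |A ∩ B| = 3; needs |A ∖ B| = 4 — true.

1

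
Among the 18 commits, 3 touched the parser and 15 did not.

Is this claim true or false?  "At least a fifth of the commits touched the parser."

The determiner here denotes the relation: |A ∩ B| / |A| ≥ 1/5.
|A| = 18, |A ∩ B| = 3, |A ∖ B| = 15.
|A ∩ B|/|A| = 3/18, so the statement is false.

False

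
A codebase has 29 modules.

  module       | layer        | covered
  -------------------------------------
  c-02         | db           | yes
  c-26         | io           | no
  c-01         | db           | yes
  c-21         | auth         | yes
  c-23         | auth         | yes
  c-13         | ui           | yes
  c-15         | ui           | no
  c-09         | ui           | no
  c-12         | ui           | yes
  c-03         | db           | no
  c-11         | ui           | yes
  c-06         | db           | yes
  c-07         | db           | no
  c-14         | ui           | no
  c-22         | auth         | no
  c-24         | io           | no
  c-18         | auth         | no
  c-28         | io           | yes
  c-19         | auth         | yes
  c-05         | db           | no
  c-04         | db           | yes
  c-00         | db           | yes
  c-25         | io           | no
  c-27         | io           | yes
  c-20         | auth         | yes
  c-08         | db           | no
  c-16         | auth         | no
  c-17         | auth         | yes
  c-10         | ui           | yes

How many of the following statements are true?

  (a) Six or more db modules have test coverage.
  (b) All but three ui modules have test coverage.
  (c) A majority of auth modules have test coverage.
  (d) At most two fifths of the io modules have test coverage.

3

(a) db: |A| = 9, |A ∩ B| = 5; needs |A ∩ B| ≥ 6 — false.
(b) ui: |A| = 7, |A ∩ B| = 4; needs |A ∖ B| = 3 — true.
(c) auth: |A| = 8, |A ∩ B| = 5; needs |A ∩ B| > |A ∖ B| — true.
(d) io: |A| = 5, |A ∩ B| = 2; needs |A ∩ B| / |A| ≤ 2/5 — true.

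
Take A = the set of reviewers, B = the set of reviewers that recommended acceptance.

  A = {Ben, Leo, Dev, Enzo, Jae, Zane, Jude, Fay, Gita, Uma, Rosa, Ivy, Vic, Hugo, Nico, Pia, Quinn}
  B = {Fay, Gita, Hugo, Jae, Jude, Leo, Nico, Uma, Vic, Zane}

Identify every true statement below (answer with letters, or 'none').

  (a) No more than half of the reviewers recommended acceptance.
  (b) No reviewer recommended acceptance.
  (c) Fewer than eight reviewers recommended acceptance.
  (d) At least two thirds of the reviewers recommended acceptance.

none

|A| = 17, |A ∩ B| = 10, |A ∖ B| = 7.
(a) |A ∩ B| ≤ |A ∖ B|: fails.
(b) A ∩ B = ∅ (|A ∩ B| = 0): fails.
(c) |A ∩ B| < 8: fails.
(d) |A ∩ B| / |A| ≥ 2/3: fails.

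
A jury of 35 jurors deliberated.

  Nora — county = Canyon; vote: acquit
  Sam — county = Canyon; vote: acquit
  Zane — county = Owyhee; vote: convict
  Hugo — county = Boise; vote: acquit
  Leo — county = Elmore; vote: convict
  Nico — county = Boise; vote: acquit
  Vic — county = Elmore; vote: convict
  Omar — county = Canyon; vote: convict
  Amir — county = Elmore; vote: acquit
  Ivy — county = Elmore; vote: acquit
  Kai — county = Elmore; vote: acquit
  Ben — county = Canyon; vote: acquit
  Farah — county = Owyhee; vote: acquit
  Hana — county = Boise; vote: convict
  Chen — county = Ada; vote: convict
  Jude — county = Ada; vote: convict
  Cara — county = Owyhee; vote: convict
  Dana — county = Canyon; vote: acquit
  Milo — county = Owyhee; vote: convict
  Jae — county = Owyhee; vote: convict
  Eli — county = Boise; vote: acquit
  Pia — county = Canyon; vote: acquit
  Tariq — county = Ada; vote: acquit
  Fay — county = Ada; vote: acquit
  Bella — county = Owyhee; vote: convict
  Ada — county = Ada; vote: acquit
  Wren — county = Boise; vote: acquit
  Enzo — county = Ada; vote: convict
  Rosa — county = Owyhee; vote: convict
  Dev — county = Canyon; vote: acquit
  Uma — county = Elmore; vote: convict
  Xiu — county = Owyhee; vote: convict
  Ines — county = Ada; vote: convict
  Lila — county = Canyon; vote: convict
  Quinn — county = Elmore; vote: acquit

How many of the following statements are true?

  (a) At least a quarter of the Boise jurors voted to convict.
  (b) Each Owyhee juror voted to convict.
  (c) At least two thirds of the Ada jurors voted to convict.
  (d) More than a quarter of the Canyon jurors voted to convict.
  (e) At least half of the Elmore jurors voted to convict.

(a) Boise: |A| = 5, |A ∩ B| = 1; needs |A ∩ B| / |A| ≥ 1/4 — false.
(b) Owyhee: |A| = 8, |A ∩ B| = 7; needs A ⊆ B, i.e. every element of A is in B (|A ∖ B| = 0) — false.
(c) Ada: |A| = 7, |A ∩ B| = 4; needs |A ∩ B| / |A| ≥ 2/3 — false.
(d) Canyon: |A| = 8, |A ∩ B| = 2; needs |A ∩ B| / |A| > 1/4 — false.
(e) Elmore: |A| = 7, |A ∩ B| = 3; needs |A ∩ B| ≥ |A ∖ B| — false.

0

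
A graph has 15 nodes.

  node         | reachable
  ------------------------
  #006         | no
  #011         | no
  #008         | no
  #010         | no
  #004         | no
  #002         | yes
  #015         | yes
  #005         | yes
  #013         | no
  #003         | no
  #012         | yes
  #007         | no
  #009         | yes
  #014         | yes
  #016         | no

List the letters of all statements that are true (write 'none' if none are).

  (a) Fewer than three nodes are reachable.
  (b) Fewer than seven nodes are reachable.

|A| = 15, |A ∩ B| = 6, |A ∖ B| = 9.
(a) |A ∩ B| < 3: fails.
(b) |A ∩ B| < 7: holds.

(b)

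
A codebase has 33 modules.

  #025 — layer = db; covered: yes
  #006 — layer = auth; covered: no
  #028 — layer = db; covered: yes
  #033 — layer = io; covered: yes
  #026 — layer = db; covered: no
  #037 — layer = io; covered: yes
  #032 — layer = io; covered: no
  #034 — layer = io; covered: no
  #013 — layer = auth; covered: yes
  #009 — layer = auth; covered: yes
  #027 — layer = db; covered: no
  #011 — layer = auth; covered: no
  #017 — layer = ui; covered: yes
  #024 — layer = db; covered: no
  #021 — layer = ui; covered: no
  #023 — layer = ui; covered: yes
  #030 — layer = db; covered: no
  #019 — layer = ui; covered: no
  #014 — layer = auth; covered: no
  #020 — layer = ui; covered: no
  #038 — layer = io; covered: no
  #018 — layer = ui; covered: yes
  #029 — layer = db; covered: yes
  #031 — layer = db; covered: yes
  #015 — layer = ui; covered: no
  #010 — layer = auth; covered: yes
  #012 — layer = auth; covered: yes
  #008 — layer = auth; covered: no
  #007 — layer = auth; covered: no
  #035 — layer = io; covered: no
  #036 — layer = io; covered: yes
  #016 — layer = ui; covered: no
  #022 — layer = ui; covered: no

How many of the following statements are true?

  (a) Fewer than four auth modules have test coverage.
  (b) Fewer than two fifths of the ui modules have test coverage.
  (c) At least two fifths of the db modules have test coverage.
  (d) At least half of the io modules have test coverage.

(a) auth: |A| = 9, |A ∩ B| = 4; needs |A ∩ B| < 4 — false.
(b) ui: |A| = 9, |A ∩ B| = 3; needs |A ∩ B| / |A| < 2/5 — true.
(c) db: |A| = 8, |A ∩ B| = 4; needs |A ∩ B| / |A| ≥ 2/5 — true.
(d) io: |A| = 7, |A ∩ B| = 3; needs |A ∩ B| ≥ |A ∖ B| — false.

2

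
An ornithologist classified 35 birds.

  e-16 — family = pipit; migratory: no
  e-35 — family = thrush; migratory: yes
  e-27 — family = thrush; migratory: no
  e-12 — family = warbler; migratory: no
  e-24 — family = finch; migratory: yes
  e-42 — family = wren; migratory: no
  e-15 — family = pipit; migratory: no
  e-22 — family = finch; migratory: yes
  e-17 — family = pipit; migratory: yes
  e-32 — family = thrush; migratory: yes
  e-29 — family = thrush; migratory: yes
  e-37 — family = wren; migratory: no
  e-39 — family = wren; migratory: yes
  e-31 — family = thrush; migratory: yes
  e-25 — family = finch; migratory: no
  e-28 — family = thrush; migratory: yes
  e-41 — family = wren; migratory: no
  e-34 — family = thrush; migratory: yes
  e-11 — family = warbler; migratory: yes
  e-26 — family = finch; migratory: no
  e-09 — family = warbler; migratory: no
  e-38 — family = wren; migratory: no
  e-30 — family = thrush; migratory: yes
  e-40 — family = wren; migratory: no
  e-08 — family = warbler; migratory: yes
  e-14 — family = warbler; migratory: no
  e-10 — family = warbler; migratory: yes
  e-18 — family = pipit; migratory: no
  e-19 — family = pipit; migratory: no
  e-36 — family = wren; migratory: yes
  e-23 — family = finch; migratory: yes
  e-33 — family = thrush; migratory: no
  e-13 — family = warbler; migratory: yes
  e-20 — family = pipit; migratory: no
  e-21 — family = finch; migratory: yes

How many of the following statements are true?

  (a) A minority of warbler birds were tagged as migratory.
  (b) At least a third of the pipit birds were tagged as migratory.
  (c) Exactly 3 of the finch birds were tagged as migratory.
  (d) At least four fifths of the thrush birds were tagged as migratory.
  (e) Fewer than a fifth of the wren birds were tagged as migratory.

0

(a) warbler: |A| = 7, |A ∩ B| = 4; needs |A ∩ B| < |A ∖ B| — false.
(b) pipit: |A| = 6, |A ∩ B| = 1; needs |A ∩ B| / |A| ≥ 1/3 — false.
(c) finch: |A| = 6, |A ∩ B| = 4; needs |A ∩ B| = 3 — false.
(d) thrush: |A| = 9, |A ∩ B| = 7; needs |A ∩ B| / |A| ≥ 4/5 — false.
(e) wren: |A| = 7, |A ∩ B| = 2; needs |A ∩ B| / |A| < 1/5 — false.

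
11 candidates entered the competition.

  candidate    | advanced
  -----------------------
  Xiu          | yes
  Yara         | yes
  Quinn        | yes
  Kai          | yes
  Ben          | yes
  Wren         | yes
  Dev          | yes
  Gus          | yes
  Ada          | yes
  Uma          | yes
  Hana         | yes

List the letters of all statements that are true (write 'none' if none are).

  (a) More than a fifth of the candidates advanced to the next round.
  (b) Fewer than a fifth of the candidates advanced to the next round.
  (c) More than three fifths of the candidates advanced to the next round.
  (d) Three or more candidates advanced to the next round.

(a), (c), (d)

|A| = 11, |A ∩ B| = 11, |A ∖ B| = 0.
(a) |A ∩ B| / |A| > 1/5: holds.
(b) |A ∩ B| / |A| < 1/5: fails.
(c) |A ∩ B| / |A| > 3/5: holds.
(d) |A ∩ B| ≥ 3: holds.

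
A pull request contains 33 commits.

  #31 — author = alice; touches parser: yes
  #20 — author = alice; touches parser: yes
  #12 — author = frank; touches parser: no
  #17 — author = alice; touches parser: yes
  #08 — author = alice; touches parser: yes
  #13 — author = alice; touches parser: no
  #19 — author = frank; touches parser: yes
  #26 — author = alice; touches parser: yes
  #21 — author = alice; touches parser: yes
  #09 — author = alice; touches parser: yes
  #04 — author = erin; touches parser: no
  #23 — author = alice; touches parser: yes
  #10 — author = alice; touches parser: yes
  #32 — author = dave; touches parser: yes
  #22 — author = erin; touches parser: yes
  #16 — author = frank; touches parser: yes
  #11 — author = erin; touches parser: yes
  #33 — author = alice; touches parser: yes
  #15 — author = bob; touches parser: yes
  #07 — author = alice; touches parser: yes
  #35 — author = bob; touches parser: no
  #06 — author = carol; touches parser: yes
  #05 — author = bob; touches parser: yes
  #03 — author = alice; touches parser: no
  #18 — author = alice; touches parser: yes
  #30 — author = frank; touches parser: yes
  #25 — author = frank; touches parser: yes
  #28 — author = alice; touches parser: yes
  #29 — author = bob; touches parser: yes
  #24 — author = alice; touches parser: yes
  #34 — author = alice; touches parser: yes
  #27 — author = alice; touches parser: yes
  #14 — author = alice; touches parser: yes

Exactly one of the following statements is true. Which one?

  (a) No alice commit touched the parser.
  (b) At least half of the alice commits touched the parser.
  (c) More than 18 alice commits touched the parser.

(b)

|A| = 19, |A ∩ B| = 17, |A ∖ B| = 2.
(a) requires A ∩ B = ∅ (|A ∩ B| = 0): false.
(b) requires |A ∩ B| ≥ |A ∖ B|: true.
(c) requires |A ∩ B| > 18: false.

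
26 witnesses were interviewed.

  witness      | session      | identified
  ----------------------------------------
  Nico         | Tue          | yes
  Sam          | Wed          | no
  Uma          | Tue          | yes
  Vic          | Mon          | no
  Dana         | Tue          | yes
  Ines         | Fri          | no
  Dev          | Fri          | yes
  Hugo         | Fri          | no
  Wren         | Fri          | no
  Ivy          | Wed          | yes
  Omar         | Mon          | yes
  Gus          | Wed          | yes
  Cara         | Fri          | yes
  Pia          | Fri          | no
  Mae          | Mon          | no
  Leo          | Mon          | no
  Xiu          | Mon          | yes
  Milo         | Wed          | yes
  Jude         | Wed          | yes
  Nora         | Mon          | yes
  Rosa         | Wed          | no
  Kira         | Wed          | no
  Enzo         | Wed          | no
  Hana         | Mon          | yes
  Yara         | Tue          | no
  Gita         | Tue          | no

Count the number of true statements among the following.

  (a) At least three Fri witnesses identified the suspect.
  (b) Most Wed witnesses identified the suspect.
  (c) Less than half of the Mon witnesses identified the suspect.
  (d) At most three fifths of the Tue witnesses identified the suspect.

(a) Fri: |A| = 6, |A ∩ B| = 2; needs |A ∩ B| ≥ 3 — false.
(b) Wed: |A| = 8, |A ∩ B| = 4; needs |A ∩ B| > |A ∖ B| — false.
(c) Mon: |A| = 7, |A ∩ B| = 4; needs |A ∩ B| < |A ∖ B| — false.
(d) Tue: |A| = 5, |A ∩ B| = 3; needs |A ∩ B| / |A| ≤ 3/5 — true.

1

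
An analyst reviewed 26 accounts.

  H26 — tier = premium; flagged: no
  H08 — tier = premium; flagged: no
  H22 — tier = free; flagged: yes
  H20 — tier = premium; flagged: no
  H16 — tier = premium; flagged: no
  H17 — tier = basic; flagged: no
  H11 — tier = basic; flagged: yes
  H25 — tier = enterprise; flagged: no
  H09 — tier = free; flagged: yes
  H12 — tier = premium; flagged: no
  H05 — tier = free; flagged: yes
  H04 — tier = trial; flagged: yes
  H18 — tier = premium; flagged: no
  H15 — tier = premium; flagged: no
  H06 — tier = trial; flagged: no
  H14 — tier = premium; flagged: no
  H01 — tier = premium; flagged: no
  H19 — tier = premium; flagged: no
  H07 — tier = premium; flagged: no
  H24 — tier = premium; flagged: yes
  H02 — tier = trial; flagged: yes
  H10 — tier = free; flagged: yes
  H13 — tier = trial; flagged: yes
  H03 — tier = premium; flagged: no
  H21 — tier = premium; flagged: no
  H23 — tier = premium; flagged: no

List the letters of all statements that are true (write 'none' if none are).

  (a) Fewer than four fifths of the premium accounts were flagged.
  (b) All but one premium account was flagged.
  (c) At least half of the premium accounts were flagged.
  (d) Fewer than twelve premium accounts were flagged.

|A| = 15, |A ∩ B| = 1, |A ∖ B| = 14.
(a) |A ∩ B| / |A| < 4/5: holds.
(b) |A ∖ B| = 1: fails.
(c) |A ∩ B| ≥ |A ∖ B|: fails.
(d) |A ∩ B| < 12: holds.

(a), (d)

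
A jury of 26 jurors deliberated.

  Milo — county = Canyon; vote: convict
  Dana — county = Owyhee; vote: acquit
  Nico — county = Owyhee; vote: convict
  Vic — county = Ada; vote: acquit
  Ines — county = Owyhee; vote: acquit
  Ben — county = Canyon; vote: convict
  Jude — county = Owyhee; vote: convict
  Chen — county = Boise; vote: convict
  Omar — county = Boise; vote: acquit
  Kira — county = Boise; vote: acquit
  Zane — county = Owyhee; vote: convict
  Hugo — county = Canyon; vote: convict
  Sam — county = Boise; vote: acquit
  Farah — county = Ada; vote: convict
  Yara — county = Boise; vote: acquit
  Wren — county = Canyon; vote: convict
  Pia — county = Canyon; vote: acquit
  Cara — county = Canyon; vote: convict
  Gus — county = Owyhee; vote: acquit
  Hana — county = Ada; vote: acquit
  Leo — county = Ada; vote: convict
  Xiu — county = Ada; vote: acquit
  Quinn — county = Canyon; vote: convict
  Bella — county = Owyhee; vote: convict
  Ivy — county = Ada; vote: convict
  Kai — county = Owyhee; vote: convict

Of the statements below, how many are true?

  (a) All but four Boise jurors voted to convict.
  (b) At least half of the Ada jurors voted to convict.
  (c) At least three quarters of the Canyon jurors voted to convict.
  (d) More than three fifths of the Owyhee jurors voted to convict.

4

(a) Boise: |A| = 5, |A ∩ B| = 1; needs |A ∖ B| = 4 — true.
(b) Ada: |A| = 6, |A ∩ B| = 3; needs |A ∩ B| ≥ |A ∖ B| — true.
(c) Canyon: |A| = 7, |A ∩ B| = 6; needs |A ∩ B| / |A| ≥ 3/4 — true.
(d) Owyhee: |A| = 8, |A ∩ B| = 5; needs |A ∩ B| / |A| > 3/5 — true.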